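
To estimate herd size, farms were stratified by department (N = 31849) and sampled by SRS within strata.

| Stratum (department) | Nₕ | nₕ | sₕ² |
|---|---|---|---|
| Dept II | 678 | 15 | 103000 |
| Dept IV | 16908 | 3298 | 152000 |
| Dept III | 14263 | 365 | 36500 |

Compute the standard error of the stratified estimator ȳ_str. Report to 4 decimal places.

Var(ȳ_str) = Σₕ Wₕ²(1 − fₕ)sₕ²/nₕ with Wₕ = Nₕ/N, N = 31849.
Dept II: Wₕ = 0.02128795; term = 0.02128795²·(1 − 0.02212389)·103000/15 = 3.0429694.
Dept IV: Wₕ = 0.53088009; term = 0.53088009²·(1 − 0.19505559)·152000/3298 = 10.455666.
Dept III: Wₕ = 0.44783196; term = 0.44783196²·(1 − 0.02559069)·36500/365 = 19.542116.
Sum = 33.040751.
SE = √(33.040751) = 5.7481.

5.7481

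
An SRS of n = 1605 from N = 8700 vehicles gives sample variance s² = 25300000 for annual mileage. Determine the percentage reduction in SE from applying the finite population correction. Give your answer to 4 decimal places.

9.6940

f = n/N = 1605/8700 = 0.18448276.
SE_no-fpc = √(s²/n) = 125.55174; SE_fpc = √((1−f)s²/n) = 113.38075.
Ratio = √(1−f) = 0.90305993. Reduction = 100·(1 − 0.90305993) = 9.6940%.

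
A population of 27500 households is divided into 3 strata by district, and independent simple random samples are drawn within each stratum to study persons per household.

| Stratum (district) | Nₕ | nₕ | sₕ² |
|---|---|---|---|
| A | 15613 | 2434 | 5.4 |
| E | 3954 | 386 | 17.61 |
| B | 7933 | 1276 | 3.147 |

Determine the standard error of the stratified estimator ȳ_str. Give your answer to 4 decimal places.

Var(ȳ_str) = Σₕ Wₕ²(1 − fₕ)sₕ²/nₕ with Wₕ = Nₕ/N, N = 27500.
A: Wₕ = 0.56774545; term = 0.56774545²·(1 − 0.15589573)·5.4/2434 = 6.0363806 × 10^-4.
E: Wₕ = 0.14378182; term = 0.14378182²·(1 − 0.09762266)·17.61/386 = 8.5107567 × 10^-4.
B: Wₕ = 0.28847273; term = 0.28847273²·(1 − 0.16084709)·3.147/1276 = 1.722252 × 10^-4.
Sum = 0.0016269389.
SE = √(0.0016269389) = 0.0403.

0.0403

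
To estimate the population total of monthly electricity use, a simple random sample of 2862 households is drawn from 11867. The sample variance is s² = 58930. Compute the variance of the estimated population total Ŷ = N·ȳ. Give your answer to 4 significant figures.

2.200 × 10^9

Var(Ŷ) = N²·Var(ȳ) = N²·(1 − n/N)·s²/n.
f = 2862/11867 = 0.24117300; Var(ȳ) = 0.75882700·58930/2862 = 15.624624.
Var(Ŷ) = 11867² · 15.624624 = 2.2003484 × 10^9.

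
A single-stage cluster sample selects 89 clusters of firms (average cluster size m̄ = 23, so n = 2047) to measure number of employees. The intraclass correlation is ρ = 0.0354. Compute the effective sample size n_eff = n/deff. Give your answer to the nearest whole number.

deff = 1 + (23 − 1)·0.0354 = 1 + 0.7788 = 1.7788.
n_eff = 2047 / 1.7788 = 1151.

1151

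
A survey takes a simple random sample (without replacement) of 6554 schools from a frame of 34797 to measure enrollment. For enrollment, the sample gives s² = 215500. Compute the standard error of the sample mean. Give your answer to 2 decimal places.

Under SRS without replacement, Var(ȳ) = (1 − f)·s²/n with f = n/N = 6554/34797 = 0.18834957.
Var(ȳ) = (1 − 0.18834957)·215500/6554 = 0.81165043·32.880684 = 26.687621.
SE(ȳ) = √(26.687621) = 5.17.

5.17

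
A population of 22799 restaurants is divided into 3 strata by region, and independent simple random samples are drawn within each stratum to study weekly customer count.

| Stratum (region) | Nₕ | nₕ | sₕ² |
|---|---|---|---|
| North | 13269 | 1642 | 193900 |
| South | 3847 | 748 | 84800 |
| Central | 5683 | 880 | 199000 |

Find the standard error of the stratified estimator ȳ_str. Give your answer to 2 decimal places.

Var(ȳ_str) = Σₕ Wₕ²(1 − fₕ)sₕ²/nₕ with Wₕ = Nₕ/N, N = 22799.
North: Wₕ = 0.58199921; term = 0.58199921²·(1 − 0.12374708)·193900/1642 = 35.049266.
South: Wₕ = 0.16873547; term = 0.16873547²·(1 − 0.19443722)·84800/748 = 2.600198.
Central: Wₕ = 0.24926532; term = 0.24926532²·(1 − 0.15484779)·199000/880 = 11.874875.
Sum = 49.524339.
SE = √(49.524339) = 7.04.

7.04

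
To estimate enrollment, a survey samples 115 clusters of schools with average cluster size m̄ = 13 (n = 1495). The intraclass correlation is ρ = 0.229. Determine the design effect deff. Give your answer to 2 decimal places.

3.75

deff = 1 + (13 − 1)·0.229 = 1 + 2.748 = 3.748.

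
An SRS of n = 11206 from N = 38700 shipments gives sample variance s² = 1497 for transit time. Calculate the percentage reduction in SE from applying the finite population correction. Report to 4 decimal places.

f = n/N = 11206/38700 = 0.28956072.
SE_no-fpc = √(s²/n) = 0.36549849; SE_fpc = √((1−f)s²/n) = 0.30806976.
Ratio = √(1−f) = 0.84287560. Reduction = 100·(1 − 0.84287560) = 15.7124%.

15.7124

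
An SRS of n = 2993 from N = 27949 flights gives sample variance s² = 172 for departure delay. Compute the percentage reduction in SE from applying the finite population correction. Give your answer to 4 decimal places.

5.5060

f = n/N = 2993/27949 = 0.10708791.
SE_no-fpc = √(s²/n) = 0.23972364; SE_fpc = √((1−f)s²/n) = 0.22652452.
Ratio = √(1−f) = 0.94494026. Reduction = 100·(1 − 0.94494026) = 5.5060%.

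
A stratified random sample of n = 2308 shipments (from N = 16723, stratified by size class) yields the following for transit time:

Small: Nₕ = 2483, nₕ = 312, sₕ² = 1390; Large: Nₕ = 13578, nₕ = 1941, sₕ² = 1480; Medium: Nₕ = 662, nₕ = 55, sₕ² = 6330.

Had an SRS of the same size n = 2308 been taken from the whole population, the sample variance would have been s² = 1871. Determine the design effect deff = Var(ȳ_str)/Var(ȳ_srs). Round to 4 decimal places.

0.9761

Var(ȳ_str) = Σ Wₕ²(1−fₕ)sₕ²/nₕ with Wₕ = Nₕ/16723:
  Small: (2483/16723)²·(1−312/2483)·1390/312 = 0.08587532
  Large: (13578/16723)²·(1−1941/13578)·1480/1941 = 0.43080887
  Medium: (662/16723)²·(1−55/662)·6330/55 = 0.16537099
  → Var(ȳ_str) = 0.68205518.
Var(ȳ_srs) = (1 − 2308/16723)·1871/2308 = 0.69877674.
deff = 0.68205518 / 0.69877674 = 0.9761.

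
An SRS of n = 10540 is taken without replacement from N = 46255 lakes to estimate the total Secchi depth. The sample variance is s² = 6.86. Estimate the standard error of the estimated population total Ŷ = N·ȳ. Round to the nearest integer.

1037

Var(Ŷ) = N²·Var(ȳ) = N²·(1 − n/N)·s²/n.
f = 10540/46255 = 0.22786726; Var(ȳ) = 0.77213274·6.86/10540 = 5.025456 × 10^-4.
Var(Ŷ) = 46255² · (5.025456 × 10^-4) = 1.0752089 × 10^6.
SE(Ŷ) = √(1.0752089 × 10^6) = 1037.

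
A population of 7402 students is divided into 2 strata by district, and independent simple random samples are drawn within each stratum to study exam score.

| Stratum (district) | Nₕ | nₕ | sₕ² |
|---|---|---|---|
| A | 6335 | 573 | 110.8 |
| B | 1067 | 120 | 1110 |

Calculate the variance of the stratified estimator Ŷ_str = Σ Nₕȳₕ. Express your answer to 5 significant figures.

Var(Ŷ_str) = Σₕ Nₕ²(1 − fₕ)sₕ²/nₕ.
A: 6335²·(1 − 573/6335)·110.8/573 = 7.0583796 × 10^6.
B: 1067²·(1 − 120/1067)·1110/120 = 9.3466533 × 10^6.
Sum = 1.6405033 × 10^7.

1.6405 × 10^7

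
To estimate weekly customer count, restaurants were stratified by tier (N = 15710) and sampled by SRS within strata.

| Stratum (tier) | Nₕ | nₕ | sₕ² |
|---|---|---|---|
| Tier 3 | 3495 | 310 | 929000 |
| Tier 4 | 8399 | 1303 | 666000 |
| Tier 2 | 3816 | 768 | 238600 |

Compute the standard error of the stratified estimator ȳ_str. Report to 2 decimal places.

Var(ȳ_str) = Σₕ Wₕ²(1 − fₕ)sₕ²/nₕ with Wₕ = Nₕ/N, N = 15710.
Tier 3: Wₕ = 0.22246976; term = 0.22246976²·(1 − 0.08869814)·929000/310 = 135.16314.
Tier 4: Wₕ = 0.53462763; term = 0.53462763²·(1 − 0.15513752)·666000/1303 = 123.4294.
Tier 2: Wₕ = 0.24290261; term = 0.24290261²·(1 − 0.20125786)·238600/768 = 14.641318.
Sum = 273.23386.
SE = √(273.23386) = 16.53.

16.53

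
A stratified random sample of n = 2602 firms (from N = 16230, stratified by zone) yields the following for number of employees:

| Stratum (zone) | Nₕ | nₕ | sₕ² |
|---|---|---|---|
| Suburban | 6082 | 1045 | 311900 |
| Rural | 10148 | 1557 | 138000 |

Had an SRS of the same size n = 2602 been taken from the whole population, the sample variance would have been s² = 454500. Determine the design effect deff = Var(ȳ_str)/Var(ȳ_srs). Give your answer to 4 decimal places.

0.4367

Var(ȳ_str) = Σ Wₕ²(1−fₕ)sₕ²/nₕ with Wₕ = Nₕ/16230:
  Suburban: (6082/16230)²·(1−1045/6082)·311900/1045 = 34.712062
  Rural: (10148/16230)²·(1−1557/10148)·138000/1557 = 29.334427
  → Var(ȳ_str) = 64.046489.
Var(ȳ_srs) = (1 − 2602/16230)·454500/2602 = 146.66963.
deff = 64.046489 / 146.66963 = 0.4367.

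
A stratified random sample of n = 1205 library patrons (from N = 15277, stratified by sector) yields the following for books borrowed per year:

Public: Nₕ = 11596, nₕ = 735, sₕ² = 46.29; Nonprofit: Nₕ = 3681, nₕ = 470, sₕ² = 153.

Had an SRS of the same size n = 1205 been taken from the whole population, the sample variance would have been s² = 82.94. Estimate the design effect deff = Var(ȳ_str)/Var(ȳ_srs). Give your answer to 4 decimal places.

Var(ȳ_str) = Σ Wₕ²(1−fₕ)sₕ²/nₕ with Wₕ = Nₕ/15277:
  Public: (11596/15277)²·(1−735/11596)·46.29/735 = 0.033986129
  Nonprofit: (3681/15277)²·(1−470/3681)·153/470 = 0.016486313
  → Var(ȳ_str) = 0.050472442.
Var(ȳ_srs) = (1 − 1205/15277)·82.94/1205 = 0.063400799.
deff = 0.050472442 / 0.063400799 = 0.7961.

0.7961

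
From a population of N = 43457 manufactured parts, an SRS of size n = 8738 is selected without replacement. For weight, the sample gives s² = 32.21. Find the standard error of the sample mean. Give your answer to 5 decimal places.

Under SRS without replacement, Var(ȳ) = (1 − f)·s²/n with f = n/N = 8738/43457 = 0.20107232.
Var(ȳ) = (1 − 0.20107232)·32.21/8738 = 0.79892768·0.0036861982 = 0.0029450058.
SE(ȳ) = √(0.0029450058) = 0.05427.

0.05427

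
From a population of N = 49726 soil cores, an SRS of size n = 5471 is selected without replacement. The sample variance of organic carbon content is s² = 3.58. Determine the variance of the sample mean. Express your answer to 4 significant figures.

5.824 × 10^-4

Under SRS without replacement, Var(ȳ) = (1 − f)·s²/n with f = n/N = 5471/49726 = 0.11002293.
Var(ȳ) = (1 − 0.11002293)·3.58/5471 = 0.88997707·6.5435935 × 10^-4 = 5.8236482 × 10^-4.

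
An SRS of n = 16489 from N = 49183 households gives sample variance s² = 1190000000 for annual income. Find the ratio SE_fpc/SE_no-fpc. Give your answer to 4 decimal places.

f = n/N = 16489/49183 = 0.33525812.
SE_no-fpc = √(s²/n) = 268.64349; SE_fpc = √((1−f)s²/n) = 219.02962.
Ratio = √(1−f) = 0.81531704.

0.8153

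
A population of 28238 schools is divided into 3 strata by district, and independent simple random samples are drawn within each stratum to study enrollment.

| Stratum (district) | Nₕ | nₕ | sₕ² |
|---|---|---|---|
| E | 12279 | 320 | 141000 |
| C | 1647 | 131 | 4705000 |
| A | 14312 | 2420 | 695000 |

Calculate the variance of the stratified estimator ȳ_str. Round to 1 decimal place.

254.9

Var(ȳ_str) = Σₕ Wₕ²(1 − fₕ)sₕ²/nₕ with Wₕ = Nₕ/N, N = 28238.
E: Wₕ = 0.43483958; term = 0.43483958²·(1 − 0.02606075)·141000/320 = 81.144508.
C: Wₕ = 0.05832566; term = 0.05832566²·(1 − 0.07953855)·4705000/131 = 112.46393.
A: Wₕ = 0.50683476; term = 0.50683476²·(1 − 0.16908888)·695000/2420 = 61.299481.
Sum = 254.90792.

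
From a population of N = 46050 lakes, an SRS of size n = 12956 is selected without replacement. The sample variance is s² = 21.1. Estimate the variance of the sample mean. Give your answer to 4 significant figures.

Under SRS without replacement, Var(ȳ) = (1 − f)·s²/n with f = n/N = 12956/46050 = 0.28134636.
Var(ȳ) = (1 − 0.28134636)·21.1/12956 = 0.71865364·0.0016285891 = 0.0011703915.

0.001170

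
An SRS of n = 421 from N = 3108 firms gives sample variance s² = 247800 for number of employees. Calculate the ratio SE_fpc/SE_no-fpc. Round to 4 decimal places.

0.9298

f = n/N = 421/3108 = 0.13545689.
SE_no-fpc = √(s²/n) = 24.261051; SE_fpc = √((1−f)s²/n) = 22.558121.
Ratio = √(1−f) = 0.92980811.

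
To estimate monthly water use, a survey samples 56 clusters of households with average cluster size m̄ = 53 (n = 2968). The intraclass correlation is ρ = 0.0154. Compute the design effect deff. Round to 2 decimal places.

1.80

deff = 1 + (53 − 1)·0.0154 = 1 + 0.8008 = 1.8008.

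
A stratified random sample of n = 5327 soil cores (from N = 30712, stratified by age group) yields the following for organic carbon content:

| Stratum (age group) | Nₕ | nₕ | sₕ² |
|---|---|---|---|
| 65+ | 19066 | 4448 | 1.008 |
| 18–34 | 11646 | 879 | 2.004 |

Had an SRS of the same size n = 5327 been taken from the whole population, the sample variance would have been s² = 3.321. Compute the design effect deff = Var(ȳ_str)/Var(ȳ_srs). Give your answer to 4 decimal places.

Var(ȳ_str) = Σ Wₕ²(1−fₕ)sₕ²/nₕ with Wₕ = Nₕ/30712:
  65+: (19066/30712)²·(1−4448/19066)·1.008/4448 = 6.6961797 × 10^-5
  18–34: (11646/30712)²·(1−879/11646)·2.004/879 = 3.0308479 × 10^-4
  → Var(ȳ_str) = 3.7004659 × 10^-4.
Var(ȳ_srs) = (1 − 5327/30712)·3.321/5327 = 5.1529419 × 10^-4.
deff = (3.7004659 × 10^-4) / (5.1529419 × 10^-4) = 0.7181.

0.7181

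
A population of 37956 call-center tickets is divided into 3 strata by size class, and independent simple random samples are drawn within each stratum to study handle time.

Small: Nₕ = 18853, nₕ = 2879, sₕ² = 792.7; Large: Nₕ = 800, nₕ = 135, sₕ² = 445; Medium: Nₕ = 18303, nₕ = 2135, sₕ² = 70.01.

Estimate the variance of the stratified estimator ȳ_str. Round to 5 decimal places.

0.06551

Var(ȳ_str) = Σₕ Wₕ²(1 − fₕ)sₕ²/nₕ with Wₕ = Nₕ/N, N = 37956.
Small: Wₕ = 0.49670671; term = 0.49670671²·(1 − 0.15270779)·792.7/2879 = 0.057557307.
Large: Wₕ = 0.02107704; term = 0.02107704²·(1 − 0.16875000)·445/135 = 0.0012172422.
Medium: Wₕ = 0.48221625; term = 0.48221625²·(1 − 0.11664754)·70.01/2135 = 0.0067356561.
Sum = 0.065510205.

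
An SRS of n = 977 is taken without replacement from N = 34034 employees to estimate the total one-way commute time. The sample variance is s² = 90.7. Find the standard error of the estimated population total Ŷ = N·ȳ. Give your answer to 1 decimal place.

Var(Ŷ) = N²·Var(ȳ) = N²·(1 − n/N)·s²/n.
f = 977/34034 = 0.02870659; Var(ȳ) = 0.97129341·90.7/977 = 0.090170228.
Var(Ŷ) = 34034² · 0.090170228 = 1.0444536 × 10^8.
SE(Ŷ) = √(1.0444536 × 10^8) = 10219.9.

10219.9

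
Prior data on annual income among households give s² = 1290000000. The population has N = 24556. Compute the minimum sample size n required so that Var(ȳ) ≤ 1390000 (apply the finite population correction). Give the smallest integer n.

895

Without fpc, n₀ = s²/D = 1290000000/1390000 = 928.0576.
With fpc, (1 − n/N)·s²/n ≤ D requires n ≥ n₀/(1 + n₀/N) = 928.0576/(1 + 928.0576/24556) = 894.2604.
Rounding up, n = 895.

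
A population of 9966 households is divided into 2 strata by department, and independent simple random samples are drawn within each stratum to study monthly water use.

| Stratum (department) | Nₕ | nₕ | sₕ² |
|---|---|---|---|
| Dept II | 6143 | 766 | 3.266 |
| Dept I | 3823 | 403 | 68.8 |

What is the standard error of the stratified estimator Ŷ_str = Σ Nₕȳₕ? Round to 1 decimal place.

1540.4

Var(Ŷ_str) = Σₕ Nₕ²(1 − fₕ)sₕ²/nₕ.
Dept II: 6143²·(1 − 766/6143)·3.266/766 = 140834.15.
Dept I: 3823²·(1 − 403/3823)·68.8/403 = 2.2321008 × 10^6.
Sum = 2.372935 × 10^6.
SE = √(2.372935 × 10^6) = 1540.4.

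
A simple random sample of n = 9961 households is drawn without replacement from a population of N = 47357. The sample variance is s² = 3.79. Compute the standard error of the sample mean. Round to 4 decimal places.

0.0173

Under SRS without replacement, Var(ȳ) = (1 − f)·s²/n with f = n/N = 9961/47357 = 0.21033849.
Var(ȳ) = (1 − 0.21033849)·3.79/9961 = 0.78966151·3.8048389 × 10^-4 = 3.0045348 × 10^-4.
SE(ȳ) = √(3.0045348 × 10^-4) = 0.0173.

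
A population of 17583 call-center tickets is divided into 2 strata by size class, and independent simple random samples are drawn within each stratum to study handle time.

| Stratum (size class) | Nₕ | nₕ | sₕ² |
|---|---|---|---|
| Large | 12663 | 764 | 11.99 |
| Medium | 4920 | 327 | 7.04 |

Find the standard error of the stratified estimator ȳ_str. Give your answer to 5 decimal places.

Var(ȳ_str) = Σₕ Wₕ²(1 − fₕ)sₕ²/nₕ with Wₕ = Nₕ/N, N = 17583.
Large: Wₕ = 0.72018427; term = 0.72018427²·(1 − 0.06033325)·11.99/764 = 0.007648688.
Medium: Wₕ = 0.27981573; term = 0.27981573²·(1 − 0.06646341)·7.04/327 = 0.0015736223.
Sum = 0.0092223103.
SE = √(0.0092223103) = 0.09603.

0.09603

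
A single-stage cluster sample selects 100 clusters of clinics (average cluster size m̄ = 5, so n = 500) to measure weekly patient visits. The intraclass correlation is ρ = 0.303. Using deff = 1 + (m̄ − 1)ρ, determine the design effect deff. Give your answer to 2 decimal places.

deff = 1 + (5 − 1)·0.303 = 1 + 1.212 = 2.212.

2.21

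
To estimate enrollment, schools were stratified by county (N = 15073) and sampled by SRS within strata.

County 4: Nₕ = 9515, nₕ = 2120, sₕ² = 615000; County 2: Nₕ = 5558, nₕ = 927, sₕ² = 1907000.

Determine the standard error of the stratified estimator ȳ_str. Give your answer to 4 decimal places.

Var(ȳ_str) = Σₕ Wₕ²(1 − fₕ)sₕ²/nₕ with Wₕ = Nₕ/N, N = 15073.
County 4: Wₕ = 0.63126120; term = 0.63126120²·(1 − 0.22280610)·615000/2120 = 89.843534.
County 2: Wₕ = 0.36873880; term = 0.36873880²·(1 − 0.16678661)·1907000/927 = 233.05847.
Sum = 322.902.
SE = √(322.902) = 17.9695.

17.9695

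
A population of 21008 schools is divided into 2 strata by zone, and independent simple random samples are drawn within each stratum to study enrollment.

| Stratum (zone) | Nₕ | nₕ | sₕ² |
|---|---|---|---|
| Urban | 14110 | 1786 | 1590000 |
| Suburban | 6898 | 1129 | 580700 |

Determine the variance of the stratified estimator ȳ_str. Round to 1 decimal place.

Var(ȳ_str) = Σₕ Wₕ²(1 − fₕ)sₕ²/nₕ with Wₕ = Nₕ/N, N = 21008.
Urban: Wₕ = 0.67164890; term = 0.67164890²·(1 − 0.12657690)·1590000/1786 = 350.77203.
Suburban: Wₕ = 0.32835110; term = 0.32835110²·(1 − 0.16367063)·580700/1129 = 46.378019.
Sum = 397.15005.

397.2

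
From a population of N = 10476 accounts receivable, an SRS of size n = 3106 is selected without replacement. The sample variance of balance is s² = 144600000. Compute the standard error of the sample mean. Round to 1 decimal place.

181.0

Under SRS without replacement, Var(ȳ) = (1 − f)·s²/n with f = n/N = 3106/10476 = 0.29648721.
Var(ȳ) = (1 − 0.29648721)·144600000/3106 = 0.70351279·46555.055 = 32752.076.
SE(ȳ) = √(32752.076) = 181.0.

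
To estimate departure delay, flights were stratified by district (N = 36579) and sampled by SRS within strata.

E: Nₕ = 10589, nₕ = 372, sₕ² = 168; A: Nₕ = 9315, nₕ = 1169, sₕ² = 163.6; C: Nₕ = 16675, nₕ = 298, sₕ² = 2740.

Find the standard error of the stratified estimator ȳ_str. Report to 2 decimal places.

1.39

Var(ȳ_str) = Σₕ Wₕ²(1 − fₕ)sₕ²/nₕ with Wₕ = Nₕ/N, N = 36579.
E: Wₕ = 0.28948304; term = 0.28948304²·(1 − 0.03513080)·168/372 = 0.036515817.
A: Wₕ = 0.25465431; term = 0.25465431²·(1 − 0.12549651)·163.6/1169 = 0.0079365617.
C: Wₕ = 0.45586265; term = 0.45586265²·(1 − 0.01787106)·2740/298 = 1.8765962.
Sum = 1.9210486.
SE = √(1.9210486) = 1.39.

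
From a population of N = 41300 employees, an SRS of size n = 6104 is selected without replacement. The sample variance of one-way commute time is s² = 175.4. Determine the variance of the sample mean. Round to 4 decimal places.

0.0245

Under SRS without replacement, Var(ȳ) = (1 − f)·s²/n with f = n/N = 6104/41300 = 0.14779661.
Var(ȳ) = (1 − 0.14779661)·175.4/6104 = 0.85220339·0.028735256 = 0.024488282.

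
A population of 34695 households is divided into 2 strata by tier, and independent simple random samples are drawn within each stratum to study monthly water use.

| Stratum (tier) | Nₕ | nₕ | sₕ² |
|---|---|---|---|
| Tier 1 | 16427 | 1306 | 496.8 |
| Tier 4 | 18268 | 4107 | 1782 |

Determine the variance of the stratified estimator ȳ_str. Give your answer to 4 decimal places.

Var(ȳ_str) = Σₕ Wₕ²(1 − fₕ)sₕ²/nₕ with Wₕ = Nₕ/N, N = 34695.
Tier 1: Wₕ = 0.47346880; term = 0.47346880²·(1 − 0.07950326)·496.8/1306 = 0.078495254.
Tier 4: Wₕ = 0.52653120; term = 0.52653120²·(1 − 0.22481936)·1782/4107 = 0.093246843.
Sum = 0.1717421.

0.1717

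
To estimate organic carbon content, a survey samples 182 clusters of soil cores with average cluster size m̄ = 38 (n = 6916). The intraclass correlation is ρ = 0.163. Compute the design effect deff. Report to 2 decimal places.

deff = 1 + (38 − 1)·0.163 = 1 + 6.031 = 7.031.

7.03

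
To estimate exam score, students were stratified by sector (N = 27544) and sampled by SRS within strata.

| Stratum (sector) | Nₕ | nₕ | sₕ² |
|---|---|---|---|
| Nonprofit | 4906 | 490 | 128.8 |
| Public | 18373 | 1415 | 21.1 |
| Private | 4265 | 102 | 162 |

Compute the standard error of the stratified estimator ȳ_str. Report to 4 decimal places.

Var(ȳ_str) = Σₕ Wₕ²(1 − fₕ)sₕ²/nₕ with Wₕ = Nₕ/N, N = 27544.
Nonprofit: Wₕ = 0.17811502; term = 0.17811502²·(1 − 0.09987770)·128.8/490 = 0.0075062387.
Public: Wₕ = 0.66704182; term = 0.66704182²·(1 − 0.07701519)·21.1/1415 = 0.0061238804.
Private: Wₕ = 0.15484316; term = 0.15484316²·(1 − 0.02391559)·162/102 = 0.037169462.
Sum = 0.050799581.
SE = √(0.050799581) = 0.2254.

0.2254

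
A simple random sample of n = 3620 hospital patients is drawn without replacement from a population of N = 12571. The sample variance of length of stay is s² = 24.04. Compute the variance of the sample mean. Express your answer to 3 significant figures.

0.00473

Under SRS without replacement, Var(ȳ) = (1 − f)·s²/n with f = n/N = 3620/12571 = 0.28796436.
Var(ȳ) = (1 − 0.28796436)·24.04/3620 = 0.71203564·0.006640884 = 0.0047285461.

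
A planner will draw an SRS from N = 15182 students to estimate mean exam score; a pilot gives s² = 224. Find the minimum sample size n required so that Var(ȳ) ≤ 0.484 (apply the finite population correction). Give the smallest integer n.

450

Without fpc, n₀ = s²/D = 224/0.484 = 462.8099.
With fpc, (1 − n/N)·s²/n ≤ D requires n ≥ n₀/(1 + n₀/N) = 462.8099/(1 + 462.8099/15182) = 449.1189.
Rounding up, n = 450.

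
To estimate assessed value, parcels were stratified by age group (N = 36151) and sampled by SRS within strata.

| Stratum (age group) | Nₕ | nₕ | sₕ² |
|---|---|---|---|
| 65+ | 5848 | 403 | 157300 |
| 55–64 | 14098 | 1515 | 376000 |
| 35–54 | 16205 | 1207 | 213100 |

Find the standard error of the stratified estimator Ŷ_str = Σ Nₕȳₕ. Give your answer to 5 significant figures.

315220

Var(Ŷ_str) = Σₕ Nₕ²(1 − fₕ)sₕ²/nₕ.
65+: 5848²·(1 − 403/5848)·157300/403 = 1.2428792 × 10^10.
55–64: 14098²·(1 − 1515/14098)·376000/1515 = 4.4026779 × 10^10.
35–54: 16205²·(1 − 1207/16205)·213100/1207 = 4.2910005 × 10^10.
Sum = 9.9365576 × 10^10.
SE = √(9.9365576 × 10^10) = 315220.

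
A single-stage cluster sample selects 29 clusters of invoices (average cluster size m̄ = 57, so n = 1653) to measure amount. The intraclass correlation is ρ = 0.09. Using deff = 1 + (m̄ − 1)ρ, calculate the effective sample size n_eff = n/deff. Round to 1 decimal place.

deff = 1 + (57 − 1)·0.09 = 1 + 5.04 = 6.04.
n_eff = 1653 / 6.04 = 273.7.

273.7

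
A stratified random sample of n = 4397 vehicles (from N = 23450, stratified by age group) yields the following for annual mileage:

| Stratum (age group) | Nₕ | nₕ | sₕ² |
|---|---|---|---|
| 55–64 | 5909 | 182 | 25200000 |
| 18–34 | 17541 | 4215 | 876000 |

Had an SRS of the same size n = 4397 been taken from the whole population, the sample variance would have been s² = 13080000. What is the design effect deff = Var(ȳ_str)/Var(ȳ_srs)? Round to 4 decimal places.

Var(ȳ_str) = Σ Wₕ²(1−fₕ)sₕ²/nₕ with Wₕ = Nₕ/23450:
  55–64: (5909/23450)²·(1−182/5909)·25200000/182 = 8520.8836
  18–34: (17541/23450)²·(1−4215/17541)·876000/4215 = 88.343579
  → Var(ȳ_str) = 8609.2272.
Var(ȳ_srs) = (1 − 4397/23450)·13080000/4397 = 2416.973.
deff = 8609.2272 / 2416.973 = 3.5620.

3.5620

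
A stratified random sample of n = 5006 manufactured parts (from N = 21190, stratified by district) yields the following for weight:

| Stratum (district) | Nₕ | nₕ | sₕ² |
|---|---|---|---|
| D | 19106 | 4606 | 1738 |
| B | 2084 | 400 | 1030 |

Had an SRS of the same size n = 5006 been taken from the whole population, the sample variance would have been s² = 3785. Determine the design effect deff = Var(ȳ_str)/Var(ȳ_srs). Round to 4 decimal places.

Var(ȳ_str) = Σ Wₕ²(1−fₕ)sₕ²/nₕ with Wₕ = Nₕ/21190:
  D: (19106/21190)²·(1−4606/19106)·1738/4606 = 0.23281004
  B: (2084/21190)²·(1−400/2084)·1030/400 = 0.020125891
  → Var(ȳ_str) = 0.25293593.
Var(ȳ_srs) = (1 − 5006/21190)·3785/5006 = 0.5774707.
deff = 0.25293593 / 0.5774707 = 0.4380.

0.4380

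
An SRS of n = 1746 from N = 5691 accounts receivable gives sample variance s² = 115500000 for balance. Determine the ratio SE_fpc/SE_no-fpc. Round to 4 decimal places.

f = n/N = 1746/5691 = 0.30680021.
SE_no-fpc = √(s²/n) = 257.19876; SE_fpc = √((1−f)s²/n) = 214.14014.
Ratio = √(1−f) = 0.83258621.

0.8326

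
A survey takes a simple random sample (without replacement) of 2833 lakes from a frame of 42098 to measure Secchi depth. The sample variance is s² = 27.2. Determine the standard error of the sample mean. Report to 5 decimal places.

0.09463

Under SRS without replacement, Var(ȳ) = (1 − f)·s²/n with f = n/N = 2833/42098 = 0.06729536.
Var(ȳ) = (1 − 0.06729536)·27.2/2833 = 0.93270464·0.0096011295 = 0.0089550181.
SE(ȳ) = √(0.0089550181) = 0.09463.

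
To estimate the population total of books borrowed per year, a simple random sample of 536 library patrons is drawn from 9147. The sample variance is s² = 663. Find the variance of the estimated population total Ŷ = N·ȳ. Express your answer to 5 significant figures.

Var(Ŷ) = N²·Var(ȳ) = N²·(1 − n/N)·s²/n.
f = 536/9147 = 0.05859845; Var(ȳ) = 0.94140155·663/536 = 1.1644575.
Var(Ŷ) = 9147² · 1.1644575 = 9.7427375 × 10^7.

9.7427 × 10^7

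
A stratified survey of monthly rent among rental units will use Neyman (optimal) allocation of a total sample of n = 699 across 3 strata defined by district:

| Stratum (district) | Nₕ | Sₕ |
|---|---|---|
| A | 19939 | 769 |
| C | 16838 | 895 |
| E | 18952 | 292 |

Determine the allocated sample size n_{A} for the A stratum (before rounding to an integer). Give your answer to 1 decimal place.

Neyman allocation: nₕ = n·NₕSₕ / Σⱼ NⱼSⱼ.
Σ NⱼSⱼ = 19939·769 + 16838·895 + 18952·292 = 3.5937085 × 10^7.
n_{A} = 699·19939·769 / (3.5937085 × 10^7) = 298.2.

298.2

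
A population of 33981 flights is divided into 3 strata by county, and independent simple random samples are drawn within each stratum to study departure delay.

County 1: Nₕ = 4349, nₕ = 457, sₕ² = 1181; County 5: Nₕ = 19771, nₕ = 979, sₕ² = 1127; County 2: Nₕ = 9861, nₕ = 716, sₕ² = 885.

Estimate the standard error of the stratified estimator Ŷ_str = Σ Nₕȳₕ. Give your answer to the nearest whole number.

24144

Var(Ŷ_str) = Σₕ Nₕ²(1 − fₕ)sₕ²/nₕ.
County 1: 4349²·(1 − 457/4349)·1181/457 = 4.3741728 × 10^7.
County 5: 19771²·(1 − 979/19771)·1127/979 = 4.2770356 × 10^8.
County 2: 9861²·(1 − 716/9861)·885/716 = 1.1146408 × 10^8.
Sum = 5.8290937 × 10^8.
SE = √(5.8290937 × 10^8) = 24144.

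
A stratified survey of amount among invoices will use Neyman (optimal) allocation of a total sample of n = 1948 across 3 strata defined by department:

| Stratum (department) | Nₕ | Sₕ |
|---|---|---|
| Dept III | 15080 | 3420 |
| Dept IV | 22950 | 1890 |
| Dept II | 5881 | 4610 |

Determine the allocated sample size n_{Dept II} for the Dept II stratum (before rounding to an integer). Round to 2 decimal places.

432.68

Neyman allocation: nₕ = n·NₕSₕ / Σⱼ NⱼSⱼ.
Σ NⱼSⱼ = 15080·3420 + 22950·1890 + 5881·4610 = 1.2206051 × 10^8.
n_{Dept II} = 1948·5881·4610 / (1.2206051 × 10^8) = 432.68.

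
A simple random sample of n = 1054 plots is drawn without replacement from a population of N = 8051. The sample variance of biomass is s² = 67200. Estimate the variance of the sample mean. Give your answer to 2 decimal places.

55.41

Under SRS without replacement, Var(ȳ) = (1 − f)·s²/n with f = n/N = 1054/8051 = 0.13091541.
Var(ȳ) = (1 − 0.13091541)·67200/1054 = 0.86908459·63.757116 = 55.410327.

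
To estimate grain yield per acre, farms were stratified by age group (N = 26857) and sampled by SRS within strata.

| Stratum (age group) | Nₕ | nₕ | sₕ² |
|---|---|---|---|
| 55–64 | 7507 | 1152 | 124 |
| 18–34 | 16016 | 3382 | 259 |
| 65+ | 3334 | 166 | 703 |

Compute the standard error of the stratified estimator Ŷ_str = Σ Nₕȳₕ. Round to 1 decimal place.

Var(Ŷ_str) = Σₕ Nₕ²(1 − fₕ)sₕ²/nₕ.
55–64: 7507²·(1 − 1152/7507)·124/1152 = 5.1351269 × 10^6.
18–34: 16016²·(1 − 3382/16016)·259/3382 = 1.5496053 × 10^7.
65+: 3334²·(1 − 166/3334)·703/166 = 4.4729908 × 10^7.
Sum = 6.5361088 × 10^7.
SE = √(6.5361088 × 10^7) = 8084.6.

8084.6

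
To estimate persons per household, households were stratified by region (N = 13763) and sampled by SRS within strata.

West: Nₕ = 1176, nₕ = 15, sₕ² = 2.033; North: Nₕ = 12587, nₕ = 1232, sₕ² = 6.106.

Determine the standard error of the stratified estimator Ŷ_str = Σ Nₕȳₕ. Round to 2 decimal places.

945.20

Var(Ŷ_str) = Σₕ Nₕ²(1 − fₕ)sₕ²/nₕ.
West: 1176²·(1 − 15/1176)·2.033/15 = 185048.54.
North: 12587²·(1 − 1232/12587)·6.106/1232 = 708362.34.
Sum = 893410.88.
SE = √(893410.88) = 945.20.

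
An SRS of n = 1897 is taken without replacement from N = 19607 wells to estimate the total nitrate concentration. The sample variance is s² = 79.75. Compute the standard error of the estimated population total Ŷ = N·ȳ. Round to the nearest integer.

Var(Ŷ) = N²·Var(ȳ) = N²·(1 − n/N)·s²/n.
f = 1897/19607 = 0.09675116; Var(ȳ) = 0.90324884·79.75/1897 = 0.037972638.
Var(Ŷ) = 19607² · 0.037972638 = 1.459799 × 10^7.
SE(Ŷ) = √(1.459799 × 10^7) = 3821.

3821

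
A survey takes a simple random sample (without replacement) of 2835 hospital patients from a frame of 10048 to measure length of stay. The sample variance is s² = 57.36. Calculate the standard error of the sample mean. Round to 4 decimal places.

0.1205

Under SRS without replacement, Var(ȳ) = (1 − f)·s²/n with f = n/N = 2835/10048 = 0.28214570.
Var(ȳ) = (1 − 0.28214570)·57.36/2835 = 0.71785430·0.020232804 = 0.014524206.
SE(ȳ) = √(0.014524206) = 0.1205.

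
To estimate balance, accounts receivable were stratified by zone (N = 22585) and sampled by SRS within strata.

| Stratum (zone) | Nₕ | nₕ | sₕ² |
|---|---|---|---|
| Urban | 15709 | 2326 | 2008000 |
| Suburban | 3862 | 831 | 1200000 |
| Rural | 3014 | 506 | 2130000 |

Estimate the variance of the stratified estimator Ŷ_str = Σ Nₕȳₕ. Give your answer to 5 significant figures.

Var(Ŷ_str) = Σₕ Nₕ²(1 − fₕ)sₕ²/nₕ.
Urban: 15709²·(1 − 2326/15709)·2008000/2326 = 1.8149139 × 10^11.
Suburban: 3862²·(1 − 831/3862)·1200000/831 = 1.690357 × 10^10.
Rural: 3014²·(1 − 506/3014)·2130000/506 = 3.1819977 × 10^10.
Sum = 2.3021494 × 10^11.

2.3021 × 10^11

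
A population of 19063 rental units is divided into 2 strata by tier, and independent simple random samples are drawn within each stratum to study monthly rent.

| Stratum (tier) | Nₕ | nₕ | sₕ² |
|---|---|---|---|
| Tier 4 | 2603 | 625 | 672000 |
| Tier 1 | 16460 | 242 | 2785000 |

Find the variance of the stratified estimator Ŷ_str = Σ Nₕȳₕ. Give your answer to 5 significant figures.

3.0776 × 10^12

Var(Ŷ_str) = Σₕ Nₕ²(1 − fₕ)sₕ²/nₕ.
Tier 4: 2603²·(1 − 625/2603)·672000/625 = 5.5359188 × 10^9.
Tier 1: 16460²·(1 − 242/16460)·2785000/242 = 3.0721114 × 10^12.
Sum = 3.0776473 × 10^12.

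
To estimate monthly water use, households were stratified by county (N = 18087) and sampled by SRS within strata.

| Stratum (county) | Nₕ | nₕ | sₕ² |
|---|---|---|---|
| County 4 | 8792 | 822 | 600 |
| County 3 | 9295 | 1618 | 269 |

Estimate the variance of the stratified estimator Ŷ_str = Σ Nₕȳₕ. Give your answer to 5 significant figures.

6.3011 × 10^7

Var(Ŷ_str) = Σₕ Nₕ²(1 − fₕ)sₕ²/nₕ.
County 4: 8792²·(1 − 822/8792)·600/822 = 5.114762 × 10^7.
County 3: 9295²·(1 − 1618/9295)·269/1618 = 1.1863551 × 10^7.
Sum = 6.3011171 × 10^7.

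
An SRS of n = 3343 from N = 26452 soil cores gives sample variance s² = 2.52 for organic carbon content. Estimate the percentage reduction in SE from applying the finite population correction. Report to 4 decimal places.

f = n/N = 3343/26452 = 0.12637986.
SE_no-fpc = √(s²/n) = 0.027455672; SE_fpc = √((1−f)s²/n) = 0.025662171.
Ratio = √(1−f) = 0.93467649. Reduction = 100·(1 − 0.93467649) = 6.5324%.

6.5324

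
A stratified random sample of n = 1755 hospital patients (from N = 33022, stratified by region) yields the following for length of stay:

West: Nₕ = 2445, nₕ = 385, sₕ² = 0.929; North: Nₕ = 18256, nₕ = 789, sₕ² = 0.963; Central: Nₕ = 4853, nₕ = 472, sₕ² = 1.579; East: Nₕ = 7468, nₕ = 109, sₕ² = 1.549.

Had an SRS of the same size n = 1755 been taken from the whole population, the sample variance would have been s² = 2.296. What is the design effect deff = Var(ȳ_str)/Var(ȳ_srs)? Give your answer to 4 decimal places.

Var(ȳ_str) = Σ Wₕ²(1−fₕ)sₕ²/nₕ with Wₕ = Nₕ/33022:
  West: (2445/33022)²·(1−385/2445)·0.929/385 = 1.1145366 × 10^-5
  North: (18256/33022)²·(1−789/18256)·0.963/789 = 3.5691638 × 10^-4
  Central: (4853/33022)²·(1−472/4853)·1.579/472 = 6.5225427 × 10^-5
  East: (7468/33022)²·(1−109/7468)·1.549/109 = 7.1621149 × 10^-4
  → Var(ȳ_str) = 0.0011494987.
Var(ȳ_srs) = (1 − 1755/33022)·2.296/1755 = 0.0012387327.
deff = 0.0011494987 / 0.0012387327 = 0.9280.

0.9280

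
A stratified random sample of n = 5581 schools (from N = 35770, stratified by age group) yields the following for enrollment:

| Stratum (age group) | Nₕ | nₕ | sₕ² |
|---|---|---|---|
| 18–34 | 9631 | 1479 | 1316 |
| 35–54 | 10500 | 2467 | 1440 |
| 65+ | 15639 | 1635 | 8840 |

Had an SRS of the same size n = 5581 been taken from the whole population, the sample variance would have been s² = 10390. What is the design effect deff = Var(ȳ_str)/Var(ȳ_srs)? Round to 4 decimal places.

0.6483

Var(ȳ_str) = Σ Wₕ²(1−fₕ)sₕ²/nₕ with Wₕ = Nₕ/35770:
  18–34: (9631/35770)²·(1−1479/9631)·1316/1479 = 0.054599088
  35–54: (10500/35770)²·(1−2467/10500)·1440/2467 = 0.038478889
  65+: (15639/35770)²·(1−1635/15639)·8840/1635 = 0.92546012
  → Var(ȳ_str) = 1.0185381.
Var(ȳ_srs) = (1 − 5581/35770)·10390/5581 = 1.5712067.
deff = 1.0185381 / 1.5712067 = 0.6483.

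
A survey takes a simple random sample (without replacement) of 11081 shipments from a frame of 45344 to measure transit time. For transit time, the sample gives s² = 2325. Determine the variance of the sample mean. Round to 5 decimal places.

Under SRS without replacement, Var(ȳ) = (1 − f)·s²/n with f = n/N = 11081/45344 = 0.24437632.
Var(ȳ) = (1 − 0.24437632)·2325/11081 = 0.75562368·0.20981861 = 0.15854391.

0.15854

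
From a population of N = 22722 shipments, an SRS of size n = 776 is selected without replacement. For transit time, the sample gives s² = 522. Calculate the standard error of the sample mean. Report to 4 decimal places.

0.8060

Under SRS without replacement, Var(ȳ) = (1 − f)·s²/n with f = n/N = 776/22722 = 0.03415192.
Var(ȳ) = (1 − 0.03415192)·522/776 = 0.96584808·0.67268041 = 0.64970708.
SE(ȳ) = √(0.64970708) = 0.8060.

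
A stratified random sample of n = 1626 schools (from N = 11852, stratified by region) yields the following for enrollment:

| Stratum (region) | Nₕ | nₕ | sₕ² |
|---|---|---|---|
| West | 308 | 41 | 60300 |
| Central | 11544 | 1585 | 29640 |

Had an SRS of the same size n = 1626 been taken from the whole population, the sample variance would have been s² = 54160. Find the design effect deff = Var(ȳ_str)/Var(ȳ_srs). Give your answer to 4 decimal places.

0.5625

Var(ȳ_str) = Σ Wₕ²(1−fₕ)sₕ²/nₕ with Wₕ = Nₕ/11852:
  West: (308/11852)²·(1−41/308)·60300/41 = 0.86101784
  Central: (11544/11852)²·(1−1585/11544)·29640/1585 = 15.305154
  → Var(ȳ_str) = 16.166172.
Var(ȳ_srs) = (1 − 1626/11852)·54160/1626 = 28.73904.
deff = 16.166172 / 28.73904 = 0.5625.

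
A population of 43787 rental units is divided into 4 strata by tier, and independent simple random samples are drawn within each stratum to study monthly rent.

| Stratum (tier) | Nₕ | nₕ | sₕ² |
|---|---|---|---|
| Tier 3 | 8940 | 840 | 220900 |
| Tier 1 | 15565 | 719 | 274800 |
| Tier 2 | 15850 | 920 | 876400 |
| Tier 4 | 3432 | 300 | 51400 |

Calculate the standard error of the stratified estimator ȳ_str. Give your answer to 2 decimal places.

Var(ȳ_str) = Σₕ Wₕ²(1 − fₕ)sₕ²/nₕ with Wₕ = Nₕ/N, N = 43787.
Tier 3: Wₕ = 0.20417019; term = 0.20417019²·(1 − 0.09395973)·220900/840 = 9.9322716.
Tier 1: Wₕ = 0.35547080; term = 0.35547080²·(1 − 0.04619338)·274800/719 = 46.063405.
Tier 2: Wₕ = 0.36197958; term = 0.36197958²·(1 − 0.05804416)·876400/920 = 117.57453.
Tier 4: Wₕ = 0.07837943; term = 0.07837943²·(1 − 0.08741259)·51400/300 = 0.96055119.
Sum = 174.53076.
SE = √(174.53076) = 13.21.

13.21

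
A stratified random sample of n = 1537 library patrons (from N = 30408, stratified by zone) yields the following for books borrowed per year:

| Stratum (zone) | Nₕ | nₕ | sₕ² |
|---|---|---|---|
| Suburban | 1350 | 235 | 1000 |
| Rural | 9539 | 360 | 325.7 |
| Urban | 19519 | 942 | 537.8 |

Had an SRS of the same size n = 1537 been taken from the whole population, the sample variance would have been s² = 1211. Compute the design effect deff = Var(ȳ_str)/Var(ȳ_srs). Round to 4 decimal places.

Var(ȳ_str) = Σ Wₕ²(1−fₕ)sₕ²/nₕ with Wₕ = Nₕ/30408:
  Suburban: (1350/30408)²·(1−235/1350)·1000/235 = 0.006927317
  Rural: (9539/30408)²·(1−360/9539)·325.7/360 = 0.085671775
  Urban: (19519/30408)²·(1−942/19519)·537.8/942 = 0.2238862
  → Var(ȳ_str) = 0.31648529.
Var(ȳ_srs) = (1 − 1537/30408)·1211/1537 = 0.74807346.
deff = 0.31648529 / 0.74807346 = 0.4231.

0.4231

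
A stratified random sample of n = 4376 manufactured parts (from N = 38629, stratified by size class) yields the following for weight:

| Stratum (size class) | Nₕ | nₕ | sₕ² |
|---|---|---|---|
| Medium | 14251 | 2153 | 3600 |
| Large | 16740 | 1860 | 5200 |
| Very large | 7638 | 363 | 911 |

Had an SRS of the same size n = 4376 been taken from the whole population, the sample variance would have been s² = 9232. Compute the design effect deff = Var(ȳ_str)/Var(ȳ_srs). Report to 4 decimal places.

Var(ȳ_str) = Σ Wₕ²(1−fₕ)sₕ²/nₕ with Wₕ = Nₕ/38629:
  Medium: (14251/38629)²·(1−2153/14251)·3600/2153 = 0.19319259
  Large: (16740/38629)²·(1−1860/16740)·5200/1860 = 0.46668286
  Very large: (7638/38629)²·(1−363/7638)·911/363 = 0.093453909
  → Var(ȳ_str) = 0.75332936.
Var(ȳ_srs) = (1 − 4376/38629)·9232/4376 = 1.8706978.
deff = 0.75332936 / 1.8706978 = 0.4027.

0.4027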